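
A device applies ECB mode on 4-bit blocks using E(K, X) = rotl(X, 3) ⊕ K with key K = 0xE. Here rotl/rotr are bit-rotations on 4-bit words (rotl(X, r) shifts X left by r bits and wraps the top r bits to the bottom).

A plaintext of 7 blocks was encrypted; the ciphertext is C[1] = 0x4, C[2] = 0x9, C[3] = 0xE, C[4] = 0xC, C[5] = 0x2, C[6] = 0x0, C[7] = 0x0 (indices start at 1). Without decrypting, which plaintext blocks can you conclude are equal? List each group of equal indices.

P[6] = P[7]

ECB encrypts each block independently with the same key, so equal ciphertext blocks imply equal plaintext blocks.
C[6] = C[7] = 0x0, so P[6] = P[7].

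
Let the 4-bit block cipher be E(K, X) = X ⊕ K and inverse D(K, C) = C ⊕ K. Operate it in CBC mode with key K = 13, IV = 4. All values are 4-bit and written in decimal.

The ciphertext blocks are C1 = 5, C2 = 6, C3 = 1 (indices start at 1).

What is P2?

P2 = 14

CBC decryption: P_i = D(K, C_i) ⊕ C_{i−1}, with C_{0} = IV.
P2: D(K, 6) = 11; 11 ⊕ 5 = 14.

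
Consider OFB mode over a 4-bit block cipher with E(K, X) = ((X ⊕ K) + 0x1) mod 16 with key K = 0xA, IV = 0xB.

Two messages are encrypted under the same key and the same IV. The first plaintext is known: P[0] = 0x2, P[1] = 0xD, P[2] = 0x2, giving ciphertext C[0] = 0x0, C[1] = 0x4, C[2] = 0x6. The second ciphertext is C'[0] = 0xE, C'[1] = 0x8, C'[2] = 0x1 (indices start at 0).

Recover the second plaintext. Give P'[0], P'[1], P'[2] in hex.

P'[0] = 0xC, P'[1] = 0x1, P'[2] = 0x5

In OFB with a reused IV, both messages share the same keystream S_i, so C_i ⊕ C'_i = P_i ⊕ P'_i and thus P'_i = P_i ⊕ C_i ⊕ C'_i.
P'[0]: 0x2 ⊕ 0x0 ⊕ 0xE = 0xC.
P'[1]: 0xD ⊕ 0x4 ⊕ 0x8 = 0x1.
P'[2]: 0x2 ⊕ 0x6 ⊕ 0x1 = 0x5.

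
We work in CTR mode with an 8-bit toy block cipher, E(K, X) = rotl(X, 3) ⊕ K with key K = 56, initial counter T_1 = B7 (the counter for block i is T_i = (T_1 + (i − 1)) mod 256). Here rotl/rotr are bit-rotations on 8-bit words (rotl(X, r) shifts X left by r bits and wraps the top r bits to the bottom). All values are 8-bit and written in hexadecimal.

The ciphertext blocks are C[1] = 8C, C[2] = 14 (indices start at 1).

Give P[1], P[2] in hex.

P[1] = 67, P[2] = 87

CTR decryption: S_i = E(K, T_i) where T_i is the counter for block i; P_i = C_i ⊕ S_i.
P[1]: T = B7, S = E(K, T) = EB; 8C ⊕ EB = 67.
P[2]: T = B8, S = E(K, T) = 93; 14 ⊕ 93 = 87.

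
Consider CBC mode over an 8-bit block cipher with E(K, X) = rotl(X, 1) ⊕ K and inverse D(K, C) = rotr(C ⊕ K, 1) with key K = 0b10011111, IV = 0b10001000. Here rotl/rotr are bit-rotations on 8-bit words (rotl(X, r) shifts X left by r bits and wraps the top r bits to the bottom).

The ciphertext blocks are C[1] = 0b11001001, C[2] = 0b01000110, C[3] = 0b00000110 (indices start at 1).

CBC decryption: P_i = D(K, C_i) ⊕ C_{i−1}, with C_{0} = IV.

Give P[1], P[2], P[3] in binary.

P[1] = 0b10100011, P[2] = 0b00100101, P[3] = 0b10001010

P[1]: D(K, 0b11001001) = 0b00101011; 0b00101011 ⊕ 0b10001000 = 0b10100011.
P[2]: D(K, 0b01000110) = 0b11101100; 0b11101100 ⊕ 0b11001001 = 0b00100101.
P[3]: D(K, 0b00000110) = 0b11001100; 0b11001100 ⊕ 0b01000110 = 0b10001010.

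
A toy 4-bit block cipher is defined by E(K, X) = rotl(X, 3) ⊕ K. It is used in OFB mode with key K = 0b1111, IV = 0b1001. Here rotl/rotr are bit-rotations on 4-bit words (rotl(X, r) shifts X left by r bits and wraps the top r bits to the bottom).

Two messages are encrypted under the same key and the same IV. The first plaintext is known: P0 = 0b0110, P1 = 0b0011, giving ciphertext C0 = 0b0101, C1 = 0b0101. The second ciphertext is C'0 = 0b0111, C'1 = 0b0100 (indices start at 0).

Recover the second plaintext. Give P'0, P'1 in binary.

P'0 = 0b0100, P'1 = 0b0010

In OFB with a reused IV, both messages share the same keystream S_i, so C_i ⊕ C'_i = P_i ⊕ P'_i and thus P'_i = P_i ⊕ C_i ⊕ C'_i.
P'0: 0b0110 ⊕ 0b0101 ⊕ 0b0111 = 0b0100.
P'1: 0b0011 ⊕ 0b0101 ⊕ 0b0100 = 0b0010.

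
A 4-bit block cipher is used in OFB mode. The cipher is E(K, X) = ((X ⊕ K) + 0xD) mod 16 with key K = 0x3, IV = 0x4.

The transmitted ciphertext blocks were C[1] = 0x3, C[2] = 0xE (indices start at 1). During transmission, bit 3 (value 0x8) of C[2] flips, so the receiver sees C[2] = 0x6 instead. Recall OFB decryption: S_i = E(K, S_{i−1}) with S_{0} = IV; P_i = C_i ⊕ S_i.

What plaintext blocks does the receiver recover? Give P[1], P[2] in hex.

Only C[2] changed, to 0x6. In OFB, a change in C_i flips the same bit in P_i only; the keystream is unaffected. Decrypting the received ciphertext:
P[1]: S = E(K, 0x4) = 0x4; 0x3 ⊕ 0x4 = 0x7.
P[2]: S = E(K, 0x4) = 0x4; 0x6 ⊕ 0x4 = 0x2.
Blocks that differ from the original plaintext: P[2].

P[1] = 0x7, P[2] = 0x2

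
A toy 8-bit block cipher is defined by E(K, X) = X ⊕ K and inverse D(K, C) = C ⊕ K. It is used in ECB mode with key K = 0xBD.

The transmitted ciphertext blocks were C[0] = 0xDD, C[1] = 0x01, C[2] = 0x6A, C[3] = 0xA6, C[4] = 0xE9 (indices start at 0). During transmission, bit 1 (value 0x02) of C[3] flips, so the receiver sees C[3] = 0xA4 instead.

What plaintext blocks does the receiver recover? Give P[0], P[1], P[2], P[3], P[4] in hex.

P[0] = 0x60, P[1] = 0xBC, P[2] = 0xD7, P[3] = 0x19, P[4] = 0x54

ECB decryption: P_i = D(K, C_i).
Only C[3] changed, to 0xA4. In ECB, a change in C_i affects only P_i. Decrypting the received ciphertext:
P[0]: D(K, 0xDD) = 0x60.
P[1]: D(K, 0x01) = 0xBC.
P[2]: D(K, 0x6A) = 0xD7.
P[3]: D(K, 0xA4) = 0x19.
P[4]: D(K, 0xE9) = 0x54.
Blocks that differ from the original plaintext: P[3].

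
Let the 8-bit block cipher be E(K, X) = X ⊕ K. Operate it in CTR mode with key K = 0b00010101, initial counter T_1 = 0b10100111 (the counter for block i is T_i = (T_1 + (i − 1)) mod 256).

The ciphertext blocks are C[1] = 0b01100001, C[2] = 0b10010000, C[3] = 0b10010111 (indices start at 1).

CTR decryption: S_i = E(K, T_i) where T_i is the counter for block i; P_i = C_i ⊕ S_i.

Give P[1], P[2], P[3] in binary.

P[1] = 0b11010011, P[2] = 0b00101101, P[3] = 0b00101011

P[1]: T = 0b10100111, S = E(K, T) = 0b10110010; 0b01100001 ⊕ 0b10110010 = 0b11010011.
P[2]: T = 0b10101000, S = E(K, T) = 0b10111101; 0b10010000 ⊕ 0b10111101 = 0b00101101.
P[3]: T = 0b10101001, S = E(K, T) = 0b10111100; 0b10010111 ⊕ 0b10111100 = 0b00101011.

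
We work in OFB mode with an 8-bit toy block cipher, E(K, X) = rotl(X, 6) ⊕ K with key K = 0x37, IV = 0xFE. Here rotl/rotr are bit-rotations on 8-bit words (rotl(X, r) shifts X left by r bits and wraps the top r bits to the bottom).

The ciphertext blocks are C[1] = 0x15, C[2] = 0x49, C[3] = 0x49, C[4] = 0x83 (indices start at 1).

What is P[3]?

P[3] = 0x3B

OFB decryption: S_i = E(K, S_{i−1}) with S_{0} = IV; P_i = C_i ⊕ S_i.
P[1]: S = E(K, 0xFE) = 0x88; 0x15 ⊕ 0x88 = 0x9D.
P[2]: S = E(K, 0x88) = 0x15; 0x49 ⊕ 0x15 = 0x5C.
P[3]: S = E(K, 0x15) = 0x72; 0x49 ⊕ 0x72 = 0x3B.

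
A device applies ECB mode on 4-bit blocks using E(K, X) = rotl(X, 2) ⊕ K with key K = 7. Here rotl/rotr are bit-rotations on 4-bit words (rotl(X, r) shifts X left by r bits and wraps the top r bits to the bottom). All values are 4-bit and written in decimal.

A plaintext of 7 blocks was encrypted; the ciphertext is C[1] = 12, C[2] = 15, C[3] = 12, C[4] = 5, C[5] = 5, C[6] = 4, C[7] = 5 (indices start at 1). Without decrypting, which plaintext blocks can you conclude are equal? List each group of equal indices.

P[1] = P[3]; P[4] = P[5] = P[7]

ECB encrypts each block independently with the same key, so equal ciphertext blocks imply equal plaintext blocks.
C[1] = C[3] = 12, so P[1] = P[3].
C[4] = C[5] = C[7] = 5, so P[4] = P[5] = P[7].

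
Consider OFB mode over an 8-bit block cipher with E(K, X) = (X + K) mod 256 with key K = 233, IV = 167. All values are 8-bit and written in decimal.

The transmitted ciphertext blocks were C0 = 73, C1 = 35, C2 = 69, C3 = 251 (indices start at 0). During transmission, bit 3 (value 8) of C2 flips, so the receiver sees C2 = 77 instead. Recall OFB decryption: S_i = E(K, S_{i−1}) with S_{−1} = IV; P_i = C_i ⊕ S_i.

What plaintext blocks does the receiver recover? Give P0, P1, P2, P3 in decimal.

P0 = 217, P1 = 90, P2 = 47, P3 = 176

Only C2 changed, to 77. In OFB, a change in C_i flips the same bit in P_i only; the keystream is unaffected. Decrypting the received ciphertext:
P0: S = E(K, 167) = 144; 73 ⊕ 144 = 217.
P1: S = E(K, 144) = 121; 35 ⊕ 121 = 90.
P2: S = E(K, 121) = 98; 77 ⊕ 98 = 47.
P3: S = E(K, 98) = 75; 251 ⊕ 75 = 176.
Blocks that differ from the original plaintext: P2.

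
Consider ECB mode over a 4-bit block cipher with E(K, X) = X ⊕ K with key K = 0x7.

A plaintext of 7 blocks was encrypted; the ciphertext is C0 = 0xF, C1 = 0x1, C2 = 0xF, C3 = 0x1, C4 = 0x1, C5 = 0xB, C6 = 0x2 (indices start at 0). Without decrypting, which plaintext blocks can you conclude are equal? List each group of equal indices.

ECB encrypts each block independently with the same key, so equal ciphertext blocks imply equal plaintext blocks.
C0 = C2 = 0xF, so P0 = P2.
C1 = C3 = C4 = 0x1, so P1 = P3 = P4.

P0 = P2; P1 = P3 = P4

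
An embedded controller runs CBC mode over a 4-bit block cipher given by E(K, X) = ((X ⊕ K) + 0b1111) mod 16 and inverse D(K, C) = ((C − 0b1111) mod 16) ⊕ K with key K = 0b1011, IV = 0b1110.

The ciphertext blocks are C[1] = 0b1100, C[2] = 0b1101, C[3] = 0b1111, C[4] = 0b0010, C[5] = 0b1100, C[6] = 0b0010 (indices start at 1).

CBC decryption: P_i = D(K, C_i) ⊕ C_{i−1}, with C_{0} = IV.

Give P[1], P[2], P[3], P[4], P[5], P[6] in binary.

P[1]: D(K, 0b1100) = 0b0110; 0b0110 ⊕ 0b1110 = 0b1000.
P[2]: D(K, 0b1101) = 0b0101; 0b0101 ⊕ 0b1100 = 0b1001.
P[3]: D(K, 0b1111) = 0b1011; 0b1011 ⊕ 0b1101 = 0b0110.
P[4]: D(K, 0b0010) = 0b1000; 0b1000 ⊕ 0b1111 = 0b0111.
P[5]: D(K, 0b1100) = 0b0110; 0b0110 ⊕ 0b0010 = 0b0100.
P[6]: D(K, 0b0010) = 0b1000; 0b1000 ⊕ 0b1100 = 0b0100.

P[1] = 0b1000, P[2] = 0b1001, P[3] = 0b0110, P[4] = 0b0111, P[5] = 0b0100, P[6] = 0b0100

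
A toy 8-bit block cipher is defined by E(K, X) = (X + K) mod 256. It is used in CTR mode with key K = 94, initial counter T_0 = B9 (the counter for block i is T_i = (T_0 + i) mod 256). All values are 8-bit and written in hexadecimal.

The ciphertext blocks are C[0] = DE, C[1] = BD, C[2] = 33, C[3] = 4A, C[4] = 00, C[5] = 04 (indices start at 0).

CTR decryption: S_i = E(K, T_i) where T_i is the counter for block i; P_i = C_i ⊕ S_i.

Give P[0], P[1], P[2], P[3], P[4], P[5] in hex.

P[0]: T = B9, S = E(K, T) = 4D; DE ⊕ 4D = 93.
P[1]: T = BA, S = E(K, T) = 4E; BD ⊕ 4E = F3.
P[2]: T = BB, S = E(K, T) = 4F; 33 ⊕ 4F = 7C.
P[3]: T = BC, S = E(K, T) = 50; 4A ⊕ 50 = 1A.
P[4]: T = BD, S = E(K, T) = 51; 00 ⊕ 51 = 51.
P[5]: T = BE, S = E(K, T) = 52; 04 ⊕ 52 = 56.

P[0] = 93, P[1] = F3, P[2] = 7C, P[3] = 1A, P[4] = 51, P[5] = 56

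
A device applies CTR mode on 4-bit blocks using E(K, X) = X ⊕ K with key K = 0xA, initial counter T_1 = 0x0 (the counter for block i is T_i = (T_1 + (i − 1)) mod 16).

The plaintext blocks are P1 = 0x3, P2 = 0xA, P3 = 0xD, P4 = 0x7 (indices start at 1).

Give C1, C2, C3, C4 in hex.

CTR encryption: S_i = E(K, T_i) where T_i is the counter for block i; C_i = P_i ⊕ S_i.
C1: T = 0x0, S = E(K, T) = 0xA; 0x3 ⊕ 0xA = 0x9.
C2: T = 0x1, S = E(K, T) = 0xB; 0xA ⊕ 0xB = 0x1.
C3: T = 0x2, S = E(K, T) = 0x8; 0xD ⊕ 0x8 = 0x5.
C4: T = 0x3, S = E(K, T) = 0x9; 0x7 ⊕ 0x9 = 0xE.

C1 = 0x9, C2 = 0x1, C3 = 0x5, C4 = 0xE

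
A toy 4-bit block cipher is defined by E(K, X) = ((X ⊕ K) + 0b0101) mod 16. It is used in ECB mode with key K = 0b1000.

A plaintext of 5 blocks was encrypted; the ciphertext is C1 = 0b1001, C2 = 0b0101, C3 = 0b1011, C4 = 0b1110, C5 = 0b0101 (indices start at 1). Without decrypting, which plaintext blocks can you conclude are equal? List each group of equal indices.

P2 = P5

ECB encrypts each block independently with the same key, so equal ciphertext blocks imply equal plaintext blocks.
C2 = C5 = 0b0101, so P2 = P5.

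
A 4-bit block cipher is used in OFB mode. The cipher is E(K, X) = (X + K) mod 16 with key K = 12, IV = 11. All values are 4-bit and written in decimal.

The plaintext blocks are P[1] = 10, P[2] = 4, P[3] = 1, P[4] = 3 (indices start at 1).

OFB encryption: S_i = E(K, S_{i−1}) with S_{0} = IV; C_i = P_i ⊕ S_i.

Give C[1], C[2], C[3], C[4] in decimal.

C[1]: S = E(K, 11) = 7; 10 ⊕ 7 = 13.
C[2]: S = E(K, 7) = 3; 4 ⊕ 3 = 7.
C[3]: S = E(K, 3) = 15; 1 ⊕ 15 = 14.
C[4]: S = E(K, 15) = 11; 3 ⊕ 11 = 8.

C[1] = 13, C[2] = 7, C[3] = 14, C[4] = 8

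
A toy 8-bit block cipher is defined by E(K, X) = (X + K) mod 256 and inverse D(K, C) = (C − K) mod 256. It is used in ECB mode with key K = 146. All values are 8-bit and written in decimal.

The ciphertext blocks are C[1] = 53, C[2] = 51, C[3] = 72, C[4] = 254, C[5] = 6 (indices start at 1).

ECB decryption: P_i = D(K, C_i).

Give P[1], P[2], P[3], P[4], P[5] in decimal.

P[1] = 163, P[2] = 161, P[3] = 182, P[4] = 108, P[5] = 116

P[1]: D(K, 53) = 163.
P[2]: D(K, 51) = 161.
P[3]: D(K, 72) = 182.
P[4]: D(K, 254) = 108.
P[5]: D(K, 6) = 116.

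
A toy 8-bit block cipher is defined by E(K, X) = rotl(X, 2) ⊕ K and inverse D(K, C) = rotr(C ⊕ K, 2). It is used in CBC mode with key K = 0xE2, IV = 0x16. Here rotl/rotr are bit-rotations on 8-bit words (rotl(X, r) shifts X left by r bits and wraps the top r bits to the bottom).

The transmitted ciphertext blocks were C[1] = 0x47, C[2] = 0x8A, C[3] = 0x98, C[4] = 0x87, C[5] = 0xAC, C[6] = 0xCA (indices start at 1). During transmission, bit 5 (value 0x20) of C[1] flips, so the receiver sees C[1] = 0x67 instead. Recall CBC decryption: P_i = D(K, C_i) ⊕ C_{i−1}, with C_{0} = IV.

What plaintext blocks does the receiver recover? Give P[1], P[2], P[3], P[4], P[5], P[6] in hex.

Only C[1] changed, to 0x67. In CBC, a change in C_i garbles P_i and flips the same bit in P_{i+1}. Decrypting the received ciphertext:
P[1]: D(K, 0x67) = 0x61; 0x61 ⊕ 0x16 = 0x77.
P[2]: D(K, 0x8A) = 0x1A; 0x1A ⊕ 0x67 = 0x7D.
P[3]: D(K, 0x98) = 0x9E; 0x9E ⊕ 0x8A = 0x14.
P[4]: D(K, 0x87) = 0x59; 0x59 ⊕ 0x98 = 0xC1.
P[5]: D(K, 0xAC) = 0x93; 0x93 ⊕ 0x87 = 0x14.
P[6]: D(K, 0xCA) = 0x0A; 0x0A ⊕ 0xAC = 0xA6.
Blocks that differ from the original plaintext: P[1], P[2].

P[1] = 0x77, P[2] = 0x7D, P[3] = 0x14, P[4] = 0xC1, P[5] = 0x14, P[6] = 0xA6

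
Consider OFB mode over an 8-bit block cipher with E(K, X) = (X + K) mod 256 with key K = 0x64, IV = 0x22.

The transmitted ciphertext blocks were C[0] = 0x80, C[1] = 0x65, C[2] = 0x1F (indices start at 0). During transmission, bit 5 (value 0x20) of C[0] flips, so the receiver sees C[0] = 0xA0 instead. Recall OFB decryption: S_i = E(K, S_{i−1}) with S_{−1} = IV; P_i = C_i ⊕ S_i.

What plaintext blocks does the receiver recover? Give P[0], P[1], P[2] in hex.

P[0] = 0x26, P[1] = 0x8F, P[2] = 0x51

Only C[0] changed, to 0xA0. In OFB, a change in C_i flips the same bit in P_i only; the keystream is unaffected. Decrypting the received ciphertext:
P[0]: S = E(K, 0x22) = 0x86; 0xA0 ⊕ 0x86 = 0x26.
P[1]: S = E(K, 0x86) = 0xEA; 0x65 ⊕ 0xEA = 0x8F.
P[2]: S = E(K, 0xEA) = 0x4E; 0x1F ⊕ 0x4E = 0x51.
Blocks that differ from the original plaintext: P[0].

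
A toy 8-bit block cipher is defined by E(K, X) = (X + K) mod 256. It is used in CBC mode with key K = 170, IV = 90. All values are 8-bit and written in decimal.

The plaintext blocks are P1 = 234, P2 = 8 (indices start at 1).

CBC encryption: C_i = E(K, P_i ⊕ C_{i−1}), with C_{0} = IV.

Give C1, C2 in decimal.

C1: P1 ⊕ 90 = 176; E(K, 176) = 90.
C2: P2 ⊕ 90 = 82; E(K, 82) = 252.

C1 = 90, C2 = 252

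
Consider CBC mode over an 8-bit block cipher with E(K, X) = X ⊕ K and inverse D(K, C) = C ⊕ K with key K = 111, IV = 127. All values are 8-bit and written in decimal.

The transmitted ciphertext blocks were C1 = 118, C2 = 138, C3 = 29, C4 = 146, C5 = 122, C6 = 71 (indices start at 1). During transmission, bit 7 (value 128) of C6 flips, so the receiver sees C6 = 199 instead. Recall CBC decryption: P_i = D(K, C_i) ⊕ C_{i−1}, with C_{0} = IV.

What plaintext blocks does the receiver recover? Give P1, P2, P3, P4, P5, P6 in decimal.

Only C6 changed, to 199. In CBC, a change in C_i garbles P_i and flips the same bit in P_{i+1}. Decrypting the received ciphertext:
P1: D(K, 118) = 25; 25 ⊕ 127 = 102.
P2: D(K, 138) = 229; 229 ⊕ 118 = 147.
P3: D(K, 29) = 114; 114 ⊕ 138 = 248.
P4: D(K, 146) = 253; 253 ⊕ 29 = 224.
P5: D(K, 122) = 21; 21 ⊕ 146 = 135.
P6: D(K, 199) = 168; 168 ⊕ 122 = 210.
Blocks that differ from the original plaintext: P6.

P1 = 102, P2 = 147, P3 = 248, P4 = 224, P5 = 135, P6 = 210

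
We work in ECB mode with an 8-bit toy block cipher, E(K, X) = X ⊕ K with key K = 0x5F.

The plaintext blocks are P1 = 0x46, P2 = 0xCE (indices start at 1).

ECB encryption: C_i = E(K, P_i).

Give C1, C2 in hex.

C1 = 0x19, C2 = 0x91

C1: E(K, 0x46) = 0x19.
C2: E(K, 0xCE) = 0x91.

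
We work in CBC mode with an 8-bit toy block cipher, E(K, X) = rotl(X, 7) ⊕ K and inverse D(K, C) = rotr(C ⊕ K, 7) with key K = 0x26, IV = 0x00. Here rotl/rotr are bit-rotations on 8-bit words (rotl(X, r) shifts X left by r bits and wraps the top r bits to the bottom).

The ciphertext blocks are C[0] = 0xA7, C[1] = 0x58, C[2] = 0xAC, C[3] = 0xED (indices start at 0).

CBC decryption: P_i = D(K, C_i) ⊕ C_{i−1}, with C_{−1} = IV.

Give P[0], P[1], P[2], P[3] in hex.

P[0] = 0x03, P[1] = 0x5B, P[2] = 0x4D, P[3] = 0x3B

P[0]: D(K, 0xA7) = 0x03; 0x03 ⊕ 0x00 = 0x03.
P[1]: D(K, 0x58) = 0xFC; 0xFC ⊕ 0xA7 = 0x5B.
P[2]: D(K, 0xAC) = 0x15; 0x15 ⊕ 0x58 = 0x4D.
P[3]: D(K, 0xED) = 0x97; 0x97 ⊕ 0xAC = 0x3B.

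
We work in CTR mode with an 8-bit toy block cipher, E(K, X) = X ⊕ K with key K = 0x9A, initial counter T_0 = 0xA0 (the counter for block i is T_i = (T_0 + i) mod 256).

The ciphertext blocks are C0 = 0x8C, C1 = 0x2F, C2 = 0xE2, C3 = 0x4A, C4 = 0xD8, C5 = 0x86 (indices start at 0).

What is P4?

CTR decryption: S_i = E(K, T_i) where T_i is the counter for block i; P_i = C_i ⊕ S_i.
P4: T = 0xA4, S = E(K, T) = 0x3E; 0xD8 ⊕ 0x3E = 0xE6.

P4 = 0xE6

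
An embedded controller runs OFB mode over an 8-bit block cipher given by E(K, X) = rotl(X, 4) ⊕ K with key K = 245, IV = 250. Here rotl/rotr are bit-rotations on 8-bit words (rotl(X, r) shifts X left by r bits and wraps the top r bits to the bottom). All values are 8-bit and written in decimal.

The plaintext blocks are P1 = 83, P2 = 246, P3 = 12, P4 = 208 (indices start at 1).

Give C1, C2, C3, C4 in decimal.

OFB encryption: S_i = E(K, S_{i−1}) with S_{0} = IV; C_i = P_i ⊕ S_i.
C1: S = E(K, 250) = 90; 83 ⊕ 90 = 9.
C2: S = E(K, 90) = 80; 246 ⊕ 80 = 166.
C3: S = E(K, 80) = 240; 12 ⊕ 240 = 252.
C4: S = E(K, 240) = 250; 208 ⊕ 250 = 42.

C1 = 9, C2 = 166, C3 = 252, C4 = 42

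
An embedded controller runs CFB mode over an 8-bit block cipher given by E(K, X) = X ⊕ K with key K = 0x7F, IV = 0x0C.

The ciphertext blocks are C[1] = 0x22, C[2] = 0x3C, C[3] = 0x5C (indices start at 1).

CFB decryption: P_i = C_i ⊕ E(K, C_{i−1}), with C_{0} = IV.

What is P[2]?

P[2]: E(K, 0x22) = 0x5D; 0x3C ⊕ 0x5D = 0x61.

P[2] = 0x61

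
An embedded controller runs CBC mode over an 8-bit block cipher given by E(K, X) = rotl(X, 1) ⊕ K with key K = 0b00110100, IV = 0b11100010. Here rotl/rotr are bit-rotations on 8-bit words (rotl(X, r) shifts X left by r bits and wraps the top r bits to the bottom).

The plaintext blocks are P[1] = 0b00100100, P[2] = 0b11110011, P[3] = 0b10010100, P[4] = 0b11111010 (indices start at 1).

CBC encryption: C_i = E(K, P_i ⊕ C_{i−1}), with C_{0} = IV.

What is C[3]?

C[3] = 0b01011100

C[1]: P[1] ⊕ 0b11100010 = 0b11000110; E(K, 0b11000110) = 0b10111001.
C[2]: P[2] ⊕ 0b10111001 = 0b01001010; E(K, 0b01001010) = 0b10100000.
C[3]: P[3] ⊕ 0b10100000 = 0b00110100; E(K, 0b00110100) = 0b01011100.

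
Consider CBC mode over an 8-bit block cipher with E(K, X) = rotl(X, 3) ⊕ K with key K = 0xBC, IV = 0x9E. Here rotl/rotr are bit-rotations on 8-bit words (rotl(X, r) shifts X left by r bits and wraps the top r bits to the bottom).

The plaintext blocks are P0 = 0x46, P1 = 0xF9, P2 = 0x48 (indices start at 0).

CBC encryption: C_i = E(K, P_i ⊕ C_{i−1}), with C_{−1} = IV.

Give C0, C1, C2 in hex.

C0 = 0x7A, C1 = 0xA0, C2 = 0xFB

C0: P0 ⊕ 0x9E = 0xD8; E(K, 0xD8) = 0x7A.
C1: P1 ⊕ 0x7A = 0x83; E(K, 0x83) = 0xA0.
C2: P2 ⊕ 0xA0 = 0xE8; E(K, 0xE8) = 0xFB.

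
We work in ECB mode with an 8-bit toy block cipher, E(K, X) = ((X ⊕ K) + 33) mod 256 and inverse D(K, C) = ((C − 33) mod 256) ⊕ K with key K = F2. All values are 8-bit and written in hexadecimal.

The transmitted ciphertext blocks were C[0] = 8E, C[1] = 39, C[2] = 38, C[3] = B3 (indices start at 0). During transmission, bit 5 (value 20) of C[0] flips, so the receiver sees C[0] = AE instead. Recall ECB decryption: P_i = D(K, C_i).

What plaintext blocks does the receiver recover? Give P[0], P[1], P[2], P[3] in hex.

Only C[0] changed, to AE. In ECB, a change in C_i affects only P_i. Decrypting the received ciphertext:
P[0]: D(K, AE) = 89.
P[1]: D(K, 39) = F4.
P[2]: D(K, 38) = F7.
P[3]: D(K, B3) = 72.
Blocks that differ from the original plaintext: P[0].

P[0] = 89, P[1] = F4, P[2] = F7, P[3] = 72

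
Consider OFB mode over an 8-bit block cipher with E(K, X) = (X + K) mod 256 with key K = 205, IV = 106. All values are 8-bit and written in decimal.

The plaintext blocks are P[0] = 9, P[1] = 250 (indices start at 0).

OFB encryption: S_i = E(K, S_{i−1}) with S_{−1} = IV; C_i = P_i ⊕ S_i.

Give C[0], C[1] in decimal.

C[0]: S = E(K, 106) = 55; 9 ⊕ 55 = 62.
C[1]: S = E(K, 55) = 4; 250 ⊕ 4 = 254.

C[0] = 62, C[1] = 254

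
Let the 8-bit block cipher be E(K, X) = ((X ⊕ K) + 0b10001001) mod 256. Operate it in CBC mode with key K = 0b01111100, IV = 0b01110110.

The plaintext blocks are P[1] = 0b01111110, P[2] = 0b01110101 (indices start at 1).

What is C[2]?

CBC encryption: C_i = E(K, P_i ⊕ C_{i−1}), with C_{0} = IV.
C[1]: P[1] ⊕ 0b01110110 = 0b00001000; E(K, 0b00001000) = 0b11111101.
C[2]: P[2] ⊕ 0b11111101 = 0b10001000; E(K, 0b10001000) = 0b01111101.

C[2] = 0b01111101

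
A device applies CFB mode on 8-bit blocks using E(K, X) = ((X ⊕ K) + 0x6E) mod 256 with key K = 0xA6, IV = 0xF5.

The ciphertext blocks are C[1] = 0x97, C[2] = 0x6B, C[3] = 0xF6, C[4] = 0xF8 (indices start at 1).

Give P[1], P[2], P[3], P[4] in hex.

CFB decryption: P_i = C_i ⊕ E(K, C_{i−1}), with C_{0} = IV.
P[1]: E(K, 0xF5) = 0xC1; 0x97 ⊕ 0xC1 = 0x56.
P[2]: E(K, 0x97) = 0x9F; 0x6B ⊕ 0x9F = 0xF4.
P[3]: E(K, 0x6B) = 0x3B; 0xF6 ⊕ 0x3B = 0xCD.
P[4]: E(K, 0xF6) = 0xBE; 0xF8 ⊕ 0xBE = 0x46.

P[1] = 0x56, P[2] = 0xF4, P[3] = 0xCD, P[4] = 0x46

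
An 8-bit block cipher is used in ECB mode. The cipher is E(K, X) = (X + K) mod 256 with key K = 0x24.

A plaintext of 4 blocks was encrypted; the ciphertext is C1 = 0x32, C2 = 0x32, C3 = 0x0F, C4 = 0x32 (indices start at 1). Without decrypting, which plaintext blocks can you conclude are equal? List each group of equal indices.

P1 = P2 = P4

ECB encrypts each block independently with the same key, so equal ciphertext blocks imply equal plaintext blocks.
C1 = C2 = C4 = 0x32, so P1 = P2 = P4.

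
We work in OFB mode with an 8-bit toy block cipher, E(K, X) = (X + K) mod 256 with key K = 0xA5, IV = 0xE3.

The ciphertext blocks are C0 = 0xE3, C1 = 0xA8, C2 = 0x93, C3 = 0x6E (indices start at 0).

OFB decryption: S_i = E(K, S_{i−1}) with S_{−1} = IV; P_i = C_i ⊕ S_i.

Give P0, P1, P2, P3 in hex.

P0 = 0x6B, P1 = 0x85, P2 = 0x41, P3 = 0x19

P0: S = E(K, 0xE3) = 0x88; 0xE3 ⊕ 0x88 = 0x6B.
P1: S = E(K, 0x88) = 0x2D; 0xA8 ⊕ 0x2D = 0x85.
P2: S = E(K, 0x2D) = 0xD2; 0x93 ⊕ 0xD2 = 0x41.
P3: S = E(K, 0xD2) = 0x77; 0x6E ⊕ 0x77 = 0x19.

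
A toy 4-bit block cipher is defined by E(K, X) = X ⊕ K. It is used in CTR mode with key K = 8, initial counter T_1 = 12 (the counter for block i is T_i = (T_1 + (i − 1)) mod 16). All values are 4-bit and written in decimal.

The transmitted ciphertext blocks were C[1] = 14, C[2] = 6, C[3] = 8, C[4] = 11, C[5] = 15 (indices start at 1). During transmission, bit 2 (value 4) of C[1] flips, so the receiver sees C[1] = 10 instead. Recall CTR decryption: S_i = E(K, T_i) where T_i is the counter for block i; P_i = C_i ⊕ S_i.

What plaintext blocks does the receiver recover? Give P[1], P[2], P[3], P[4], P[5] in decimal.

P[1] = 14, P[2] = 3, P[3] = 14, P[4] = 12, P[5] = 7

Only C[1] changed, to 10. In CTR, a change in C_i flips the same bit in P_i only; the keystream is unaffected. Decrypting the received ciphertext:
P[1]: T = 12, S = E(K, T) = 4; 10 ⊕ 4 = 14.
P[2]: T = 13, S = E(K, T) = 5; 6 ⊕ 5 = 3.
P[3]: T = 14, S = E(K, T) = 6; 8 ⊕ 6 = 14.
P[4]: T = 15, S = E(K, T) = 7; 11 ⊕ 7 = 12.
P[5]: T = 0, S = E(K, T) = 8; 15 ⊕ 8 = 7.
Blocks that differ from the original plaintext: P[1].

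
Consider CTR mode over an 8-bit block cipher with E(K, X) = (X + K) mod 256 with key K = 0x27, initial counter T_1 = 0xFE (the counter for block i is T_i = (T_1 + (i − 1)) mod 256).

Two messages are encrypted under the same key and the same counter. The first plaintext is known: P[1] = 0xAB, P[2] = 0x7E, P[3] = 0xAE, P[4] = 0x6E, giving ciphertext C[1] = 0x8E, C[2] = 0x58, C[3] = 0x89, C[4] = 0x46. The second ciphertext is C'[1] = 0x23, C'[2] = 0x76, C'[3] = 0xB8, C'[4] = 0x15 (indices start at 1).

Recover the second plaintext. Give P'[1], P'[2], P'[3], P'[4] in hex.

In CTR with a reused counter, both messages share the same keystream S_i, so C_i ⊕ C'_i = P_i ⊕ P'_i and thus P'_i = P_i ⊕ C_i ⊕ C'_i.
P'[1]: 0xAB ⊕ 0x8E ⊕ 0x23 = 0x06.
P'[2]: 0x7E ⊕ 0x58 ⊕ 0x76 = 0x50.
P'[3]: 0xAE ⊕ 0x89 ⊕ 0xB8 = 0x9F.
P'[4]: 0x6E ⊕ 0x46 ⊕ 0x15 = 0x3D.

P'[1] = 0x06, P'[2] = 0x50, P'[3] = 0x9F, P'[4] = 0x3D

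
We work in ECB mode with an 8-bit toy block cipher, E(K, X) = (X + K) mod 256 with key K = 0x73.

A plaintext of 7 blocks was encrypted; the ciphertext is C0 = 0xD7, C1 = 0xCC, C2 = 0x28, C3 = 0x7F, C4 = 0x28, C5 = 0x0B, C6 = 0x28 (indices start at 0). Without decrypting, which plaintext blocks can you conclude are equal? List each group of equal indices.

P2 = P4 = P6

ECB encrypts each block independently with the same key, so equal ciphertext blocks imply equal plaintext blocks.
C2 = C4 = C6 = 0x28, so P2 = P4 = P6.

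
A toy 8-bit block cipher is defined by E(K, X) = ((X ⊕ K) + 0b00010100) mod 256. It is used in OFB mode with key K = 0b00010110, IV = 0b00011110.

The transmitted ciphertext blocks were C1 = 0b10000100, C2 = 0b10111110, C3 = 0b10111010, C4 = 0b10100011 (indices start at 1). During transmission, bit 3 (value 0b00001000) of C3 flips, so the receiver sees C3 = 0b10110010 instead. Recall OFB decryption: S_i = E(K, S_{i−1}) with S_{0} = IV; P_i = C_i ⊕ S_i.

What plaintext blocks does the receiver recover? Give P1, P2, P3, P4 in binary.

Only C3 changed, to 0b10110010. In OFB, a change in C_i flips the same bit in P_i only; the keystream is unaffected. Decrypting the received ciphertext:
P1: S = E(K, 0b00011110) = 0b00011100; 0b10000100 ⊕ 0b00011100 = 0b10011000.
P2: S = E(K, 0b00011100) = 0b00011110; 0b10111110 ⊕ 0b00011110 = 0b10100000.
P3: S = E(K, 0b00011110) = 0b00011100; 0b10110010 ⊕ 0b00011100 = 0b10101110.
P4: S = E(K, 0b00011100) = 0b00011110; 0b10100011 ⊕ 0b00011110 = 0b10111101.
Blocks that differ from the original plaintext: P3.

P1 = 0b10011000, P2 = 0b10100000, P3 = 0b10101110, P4 = 0b10111101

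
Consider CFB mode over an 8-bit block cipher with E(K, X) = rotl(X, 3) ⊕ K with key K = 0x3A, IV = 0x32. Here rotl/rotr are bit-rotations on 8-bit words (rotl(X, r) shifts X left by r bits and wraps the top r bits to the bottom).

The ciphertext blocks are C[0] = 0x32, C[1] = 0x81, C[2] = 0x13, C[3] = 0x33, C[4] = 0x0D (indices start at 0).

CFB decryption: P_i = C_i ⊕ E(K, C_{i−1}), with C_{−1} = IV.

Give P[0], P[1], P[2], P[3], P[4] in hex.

P[0] = 0x99, P[1] = 0x2A, P[2] = 0x25, P[3] = 0x91, P[4] = 0xAE

P[0]: E(K, 0x32) = 0xAB; 0x32 ⊕ 0xAB = 0x99.
P[1]: E(K, 0x32) = 0xAB; 0x81 ⊕ 0xAB = 0x2A.
P[2]: E(K, 0x81) = 0x36; 0x13 ⊕ 0x36 = 0x25.
P[3]: E(K, 0x13) = 0xA2; 0x33 ⊕ 0xA2 = 0x91.
P[4]: E(K, 0x33) = 0xA3; 0x0D ⊕ 0xA3 = 0xAE.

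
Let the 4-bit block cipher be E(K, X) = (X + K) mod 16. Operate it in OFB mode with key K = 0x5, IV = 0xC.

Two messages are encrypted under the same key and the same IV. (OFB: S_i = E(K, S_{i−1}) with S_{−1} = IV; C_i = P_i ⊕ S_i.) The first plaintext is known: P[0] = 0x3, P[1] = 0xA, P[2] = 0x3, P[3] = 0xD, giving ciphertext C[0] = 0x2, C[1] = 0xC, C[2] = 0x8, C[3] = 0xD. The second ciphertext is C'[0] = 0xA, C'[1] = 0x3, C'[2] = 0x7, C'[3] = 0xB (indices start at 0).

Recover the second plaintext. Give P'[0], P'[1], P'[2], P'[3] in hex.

In OFB with a reused IV, both messages share the same keystream S_i, so C_i ⊕ C'_i = P_i ⊕ P'_i and thus P'_i = P_i ⊕ C_i ⊕ C'_i.
P'[0]: 0x3 ⊕ 0x2 ⊕ 0xA = 0xB.
P'[1]: 0xA ⊕ 0xC ⊕ 0x3 = 0x5.
P'[2]: 0x3 ⊕ 0x8 ⊕ 0x7 = 0xC.
P'[3]: 0xD ⊕ 0xD ⊕ 0xB = 0xB.

P'[0] = 0xB, P'[1] = 0x5, P'[2] = 0xC, P'[3] = 0xB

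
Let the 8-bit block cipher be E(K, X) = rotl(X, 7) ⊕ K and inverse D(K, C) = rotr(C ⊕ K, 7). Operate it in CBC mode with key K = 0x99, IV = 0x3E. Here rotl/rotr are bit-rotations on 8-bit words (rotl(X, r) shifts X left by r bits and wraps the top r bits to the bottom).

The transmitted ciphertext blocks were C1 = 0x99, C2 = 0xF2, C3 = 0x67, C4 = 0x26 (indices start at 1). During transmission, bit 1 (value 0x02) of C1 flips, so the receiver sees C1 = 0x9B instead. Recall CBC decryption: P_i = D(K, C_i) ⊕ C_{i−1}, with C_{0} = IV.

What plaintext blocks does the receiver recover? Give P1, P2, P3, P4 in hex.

Only C1 changed, to 0x9B. In CBC, a change in C_i garbles P_i and flips the same bit in P_{i+1}. Decrypting the received ciphertext:
P1: D(K, 0x9B) = 0x04; 0x04 ⊕ 0x3E = 0x3A.
P2: D(K, 0xF2) = 0xD6; 0xD6 ⊕ 0x9B = 0x4D.
P3: D(K, 0x67) = 0xFD; 0xFD ⊕ 0xF2 = 0x0F.
P4: D(K, 0x26) = 0x7F; 0x7F ⊕ 0x67 = 0x18.
Blocks that differ from the original plaintext: P1, P2.

P1 = 0x3A, P2 = 0x4D, P3 = 0x0F, P4 = 0x18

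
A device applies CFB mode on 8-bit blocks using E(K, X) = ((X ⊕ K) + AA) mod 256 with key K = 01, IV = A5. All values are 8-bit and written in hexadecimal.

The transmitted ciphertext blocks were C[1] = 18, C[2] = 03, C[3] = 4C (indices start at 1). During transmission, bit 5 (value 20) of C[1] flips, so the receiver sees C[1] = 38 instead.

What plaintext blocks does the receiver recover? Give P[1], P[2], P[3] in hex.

CFB decryption: P_i = C_i ⊕ E(K, C_{i−1}), with C_{0} = IV.
Only C[1] changed, to 38. In CFB, a change in C_i flips the same bit in P_i and garbles P_{i+1}. Decrypting the received ciphertext:
P[1]: E(K, A5) = 4E; 38 ⊕ 4E = 76.
P[2]: E(K, 38) = E3; 03 ⊕ E3 = E0.
P[3]: E(K, 03) = AC; 4C ⊕ AC = E0.
Blocks that differ from the original plaintext: P[1], P[2].

P[1] = 76, P[2] = E0, P[3] = E0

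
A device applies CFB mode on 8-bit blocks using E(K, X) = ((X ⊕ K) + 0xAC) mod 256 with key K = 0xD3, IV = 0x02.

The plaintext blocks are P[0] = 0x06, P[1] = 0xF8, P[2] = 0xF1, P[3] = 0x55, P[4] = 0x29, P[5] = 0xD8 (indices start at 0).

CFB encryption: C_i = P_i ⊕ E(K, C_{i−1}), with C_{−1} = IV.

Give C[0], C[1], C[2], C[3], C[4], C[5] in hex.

C[0] = 0x7B, C[1] = 0xAC, C[2] = 0xDA, C[3] = 0xE0, C[4] = 0xF6, C[5] = 0x09

C[0]: E(K, 0x02) = 0x7D; 0x06 ⊕ 0x7D = 0x7B.
C[1]: E(K, 0x7B) = 0x54; 0xF8 ⊕ 0x54 = 0xAC.
C[2]: E(K, 0xAC) = 0x2B; 0xF1 ⊕ 0x2B = 0xDA.
C[3]: E(K, 0xDA) = 0xB5; 0x55 ⊕ 0xB5 = 0xE0.
C[4]: E(K, 0xE0) = 0xDF; 0x29 ⊕ 0xDF = 0xF6.
C[5]: E(K, 0xF6) = 0xD1; 0xD8 ⊕ 0xD1 = 0x09.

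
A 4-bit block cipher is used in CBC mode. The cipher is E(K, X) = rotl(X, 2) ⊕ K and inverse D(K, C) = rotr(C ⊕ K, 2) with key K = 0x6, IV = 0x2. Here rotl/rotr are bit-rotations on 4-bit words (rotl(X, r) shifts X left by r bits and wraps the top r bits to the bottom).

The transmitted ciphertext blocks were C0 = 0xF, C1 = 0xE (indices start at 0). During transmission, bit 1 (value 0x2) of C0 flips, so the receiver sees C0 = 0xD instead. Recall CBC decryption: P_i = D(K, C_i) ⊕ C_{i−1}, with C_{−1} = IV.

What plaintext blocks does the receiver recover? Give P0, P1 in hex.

P0 = 0xC, P1 = 0xF

Only C0 changed, to 0xD. In CBC, a change in C_i garbles P_i and flips the same bit in P_{i+1}. Decrypting the received ciphertext:
P0: D(K, 0xD) = 0xE; 0xE ⊕ 0x2 = 0xC.
P1: D(K, 0xE) = 0x2; 0x2 ⊕ 0xD = 0xF.
Blocks that differ from the original plaintext: P0, P1.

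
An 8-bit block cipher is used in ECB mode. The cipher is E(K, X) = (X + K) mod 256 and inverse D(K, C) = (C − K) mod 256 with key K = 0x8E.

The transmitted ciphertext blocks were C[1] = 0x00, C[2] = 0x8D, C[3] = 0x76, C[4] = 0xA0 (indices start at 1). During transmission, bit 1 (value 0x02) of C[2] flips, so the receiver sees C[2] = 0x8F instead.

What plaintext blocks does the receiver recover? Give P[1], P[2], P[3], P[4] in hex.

ECB decryption: P_i = D(K, C_i).
Only C[2] changed, to 0x8F. In ECB, a change in C_i affects only P_i. Decrypting the received ciphertext:
P[1]: D(K, 0x00) = 0x72.
P[2]: D(K, 0x8F) = 0x01.
P[3]: D(K, 0x76) = 0xE8.
P[4]: D(K, 0xA0) = 0x12.
Blocks that differ from the original plaintext: P[2].

P[1] = 0x72, P[2] = 0x01, P[3] = 0xE8, P[4] = 0x12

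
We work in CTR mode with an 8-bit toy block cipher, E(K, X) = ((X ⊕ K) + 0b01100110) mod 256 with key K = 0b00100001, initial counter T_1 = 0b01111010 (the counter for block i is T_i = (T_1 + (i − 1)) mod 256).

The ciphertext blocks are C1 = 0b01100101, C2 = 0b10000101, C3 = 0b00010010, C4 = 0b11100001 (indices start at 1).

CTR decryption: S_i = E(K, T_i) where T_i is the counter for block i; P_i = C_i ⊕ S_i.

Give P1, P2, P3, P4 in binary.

P1: T = 0b01111010, S = E(K, T) = 0b11000001; 0b01100101 ⊕ 0b11000001 = 0b10100100.
P2: T = 0b01111011, S = E(K, T) = 0b11000000; 0b10000101 ⊕ 0b11000000 = 0b01000101.
P3: T = 0b01111100, S = E(K, T) = 0b11000011; 0b00010010 ⊕ 0b11000011 = 0b11010001.
P4: T = 0b01111101, S = E(K, T) = 0b11000010; 0b11100001 ⊕ 0b11000010 = 0b00100011.

P1 = 0b10100100, P2 = 0b01000101, P3 = 0b11010001, P4 = 0b00100011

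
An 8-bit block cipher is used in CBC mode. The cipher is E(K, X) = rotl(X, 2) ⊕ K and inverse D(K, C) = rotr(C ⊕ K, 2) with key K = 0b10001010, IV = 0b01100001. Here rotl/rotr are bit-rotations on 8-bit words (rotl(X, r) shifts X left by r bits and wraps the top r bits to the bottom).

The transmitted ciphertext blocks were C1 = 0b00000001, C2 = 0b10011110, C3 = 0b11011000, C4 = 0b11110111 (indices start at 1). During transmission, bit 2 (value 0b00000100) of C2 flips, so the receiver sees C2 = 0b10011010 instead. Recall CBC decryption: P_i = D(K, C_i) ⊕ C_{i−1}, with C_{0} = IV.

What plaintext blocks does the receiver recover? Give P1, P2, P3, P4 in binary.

Only C2 changed, to 0b10011010. In CBC, a change in C_i garbles P_i and flips the same bit in P_{i+1}. Decrypting the received ciphertext:
P1: D(K, 0b00000001) = 0b11100010; 0b11100010 ⊕ 0b01100001 = 0b10000011.
P2: D(K, 0b10011010) = 0b00000100; 0b00000100 ⊕ 0b00000001 = 0b00000101.
P3: D(K, 0b11011000) = 0b10010100; 0b10010100 ⊕ 0b10011010 = 0b00001110.
P4: D(K, 0b11110111) = 0b01011111; 0b01011111 ⊕ 0b11011000 = 0b10000111.
Blocks that differ from the original plaintext: P2, P3.

P1 = 0b10000011, P2 = 0b00000101, P3 = 0b00001110, P4 = 0b10000111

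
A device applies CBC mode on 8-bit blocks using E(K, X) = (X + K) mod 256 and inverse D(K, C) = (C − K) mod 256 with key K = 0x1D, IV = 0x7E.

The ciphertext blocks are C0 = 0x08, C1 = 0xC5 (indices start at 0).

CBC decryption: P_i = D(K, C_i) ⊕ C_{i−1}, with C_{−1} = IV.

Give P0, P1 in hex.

P0: D(K, 0x08) = 0xEB; 0xEB ⊕ 0x7E = 0x95.
P1: D(K, 0xC5) = 0xA8; 0xA8 ⊕ 0x08 = 0xA0.

P0 = 0x95, P1 = 0xA0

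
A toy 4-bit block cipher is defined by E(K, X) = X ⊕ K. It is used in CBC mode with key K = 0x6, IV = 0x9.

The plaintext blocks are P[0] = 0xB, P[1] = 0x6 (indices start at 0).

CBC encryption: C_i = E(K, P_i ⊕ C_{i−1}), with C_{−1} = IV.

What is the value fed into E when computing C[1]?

C[0]: P[0] ⊕ 0x9 = 0x2; E(K, 0x2) = 0x4.
C[1]: P[1] ⊕ 0x4 = 0x2; E(K, 0x2) = 0x4.
So the input to E for block [1] is 0x2.

0x2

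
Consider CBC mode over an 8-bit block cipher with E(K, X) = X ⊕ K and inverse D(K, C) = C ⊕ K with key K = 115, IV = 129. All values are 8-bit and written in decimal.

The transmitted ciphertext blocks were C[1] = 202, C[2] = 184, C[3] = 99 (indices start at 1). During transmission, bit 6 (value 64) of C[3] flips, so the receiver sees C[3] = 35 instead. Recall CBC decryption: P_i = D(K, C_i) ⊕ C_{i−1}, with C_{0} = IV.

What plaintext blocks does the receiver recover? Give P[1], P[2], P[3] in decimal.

Only C[3] changed, to 35. In CBC, a change in C_i garbles P_i and flips the same bit in P_{i+1}. Decrypting the received ciphertext:
P[1]: D(K, 202) = 185; 185 ⊕ 129 = 56.
P[2]: D(K, 184) = 203; 203 ⊕ 202 = 1.
P[3]: D(K, 35) = 80; 80 ⊕ 184 = 232.
Blocks that differ from the original plaintext: P[3].

P[1] = 56, P[2] = 1, P[3] = 232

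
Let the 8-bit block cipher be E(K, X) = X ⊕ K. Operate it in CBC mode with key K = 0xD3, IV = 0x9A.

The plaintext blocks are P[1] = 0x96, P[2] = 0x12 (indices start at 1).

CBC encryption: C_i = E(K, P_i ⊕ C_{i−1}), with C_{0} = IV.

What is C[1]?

C[1]: P[1] ⊕ 0x9A = 0x0C; E(K, 0x0C) = 0xDF.

C[1] = 0xDF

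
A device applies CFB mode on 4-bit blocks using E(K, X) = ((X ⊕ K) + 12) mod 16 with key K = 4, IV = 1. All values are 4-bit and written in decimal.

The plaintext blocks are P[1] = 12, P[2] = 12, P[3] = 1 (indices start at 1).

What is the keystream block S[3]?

CFB encryption: C_i = P_i ⊕ E(K, C_{i−1}), with C_{0} = IV.
C[1]: E(K, 1) = 1; 12 ⊕ 1 = 13.
C[2]: E(K, 13) = 5; 12 ⊕ 5 = 9.
C[3]: E(K, 9) = 9; 1 ⊕ 9 = 8.
So S[3] = 9.

9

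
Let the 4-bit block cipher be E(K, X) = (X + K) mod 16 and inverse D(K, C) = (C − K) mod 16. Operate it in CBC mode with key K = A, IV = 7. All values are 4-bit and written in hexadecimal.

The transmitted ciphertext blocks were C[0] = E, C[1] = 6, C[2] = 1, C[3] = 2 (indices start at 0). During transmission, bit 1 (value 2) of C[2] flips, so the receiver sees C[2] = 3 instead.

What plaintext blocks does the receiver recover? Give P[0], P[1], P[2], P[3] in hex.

P[0] = 3, P[1] = 2, P[2] = F, P[3] = B

CBC decryption: P_i = D(K, C_i) ⊕ C_{i−1}, with C_{−1} = IV.
Only C[2] changed, to 3. In CBC, a change in C_i garbles P_i and flips the same bit in P_{i+1}. Decrypting the received ciphertext:
P[0]: D(K, E) = 4; 4 ⊕ 7 = 3.
P[1]: D(K, 6) = C; C ⊕ E = 2.
P[2]: D(K, 3) = 9; 9 ⊕ 6 = F.
P[3]: D(K, 2) = 8; 8 ⊕ 3 = B.
Blocks that differ from the original plaintext: P[2], P[3].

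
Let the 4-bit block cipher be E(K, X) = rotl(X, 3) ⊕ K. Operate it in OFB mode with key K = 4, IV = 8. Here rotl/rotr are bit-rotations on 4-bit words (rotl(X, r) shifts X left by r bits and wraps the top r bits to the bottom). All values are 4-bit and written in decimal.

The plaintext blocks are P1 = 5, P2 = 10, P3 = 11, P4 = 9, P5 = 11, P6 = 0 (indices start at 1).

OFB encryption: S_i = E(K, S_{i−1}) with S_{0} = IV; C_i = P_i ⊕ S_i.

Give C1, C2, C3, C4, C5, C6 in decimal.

C1 = 5, C2 = 14, C3 = 13, C4 = 14, C5 = 4, C6 = 11

C1: S = E(K, 8) = 0; 5 ⊕ 0 = 5.
C2: S = E(K, 0) = 4; 10 ⊕ 4 = 14.
C3: S = E(K, 4) = 6; 11 ⊕ 6 = 13.
C4: S = E(K, 6) = 7; 9 ⊕ 7 = 14.
C5: S = E(K, 7) = 15; 11 ⊕ 15 = 4.
C6: S = E(K, 15) = 11; 0 ⊕ 11 = 11.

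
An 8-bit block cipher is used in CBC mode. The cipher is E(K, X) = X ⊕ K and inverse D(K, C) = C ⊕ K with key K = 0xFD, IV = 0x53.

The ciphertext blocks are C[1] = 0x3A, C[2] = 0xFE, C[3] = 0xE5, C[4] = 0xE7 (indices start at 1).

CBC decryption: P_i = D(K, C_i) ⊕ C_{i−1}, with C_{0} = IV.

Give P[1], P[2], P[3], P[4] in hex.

P[1] = 0x94, P[2] = 0x39, P[3] = 0xE6, P[4] = 0xFF

P[1]: D(K, 0x3A) = 0xC7; 0xC7 ⊕ 0x53 = 0x94.
P[2]: D(K, 0xFE) = 0x03; 0x03 ⊕ 0x3A = 0x39.
P[3]: D(K, 0xE5) = 0x18; 0x18 ⊕ 0xFE = 0xE6.
P[4]: D(K, 0xE7) = 0x1A; 0x1A ⊕ 0xE5 = 0xFF.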